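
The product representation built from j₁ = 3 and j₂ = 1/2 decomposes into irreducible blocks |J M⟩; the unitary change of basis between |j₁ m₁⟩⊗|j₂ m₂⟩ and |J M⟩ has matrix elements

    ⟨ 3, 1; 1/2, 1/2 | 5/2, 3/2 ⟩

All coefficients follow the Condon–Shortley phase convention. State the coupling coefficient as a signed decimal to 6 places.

-0.534522  (= −√(2/7))

√[6·1!5!0!/7! · 4!2!1!0!4!1!] = √(1152/7)
  +(−1)^1/∏(1,0,1,0,4,0)! = -1/24  (running -1/24)
⟨..|..⟩ = √(1152/7)·(-1/24) = -0.534522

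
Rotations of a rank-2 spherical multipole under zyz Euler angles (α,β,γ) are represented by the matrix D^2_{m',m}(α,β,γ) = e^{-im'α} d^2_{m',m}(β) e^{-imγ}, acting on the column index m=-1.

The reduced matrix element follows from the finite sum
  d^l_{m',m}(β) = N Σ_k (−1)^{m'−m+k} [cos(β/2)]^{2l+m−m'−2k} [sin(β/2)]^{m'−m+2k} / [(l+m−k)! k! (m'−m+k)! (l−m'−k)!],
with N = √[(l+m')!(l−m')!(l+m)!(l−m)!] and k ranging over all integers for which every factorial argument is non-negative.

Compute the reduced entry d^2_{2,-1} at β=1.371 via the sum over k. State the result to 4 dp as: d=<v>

d=-0.3928

d^2_{2,-1}(β=1.3710) via the finite sum:
Half-angle: c=0.774103, s=0.633060. N=√(24·1·1·6)=12.000000
The bounds max(0,m−m')=0 and min(l+m,l−m')=0 give 1 term
  k=0: (−1)^3·12.0000/(6)·0.7741^1·0.6331^3 = -0.392793
d^2_{2,-1}(1.3710) = -0.392793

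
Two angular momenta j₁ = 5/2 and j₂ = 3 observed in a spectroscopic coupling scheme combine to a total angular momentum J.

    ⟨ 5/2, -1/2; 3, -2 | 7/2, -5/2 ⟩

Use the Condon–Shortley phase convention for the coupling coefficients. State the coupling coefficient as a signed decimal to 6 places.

−√(2/63) = -0.178174

√[8·2!3!4!/10! · 2!3!1!5!1!6!] = √(4608/7)
  +(−1)^0/∏(0,2,3,1,0,3)! = 1/72  (running 1/72)
  +(−1)^1/∏(1,1,2,0,1,4)! = -1/48  (running -1/144)
⟨..|..⟩ = √(4608/7)·(-1/144) = -0.178174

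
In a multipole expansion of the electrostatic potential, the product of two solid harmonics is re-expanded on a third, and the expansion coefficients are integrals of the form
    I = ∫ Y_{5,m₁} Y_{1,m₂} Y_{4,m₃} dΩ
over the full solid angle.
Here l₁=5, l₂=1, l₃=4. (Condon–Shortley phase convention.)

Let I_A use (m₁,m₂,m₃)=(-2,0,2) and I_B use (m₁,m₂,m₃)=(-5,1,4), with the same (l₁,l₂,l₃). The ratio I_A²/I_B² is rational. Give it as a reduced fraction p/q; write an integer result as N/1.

Same 5,1,4: normalisation and zero-m 3j drop out of the ratio.
A: Δ: 2! 8! 0! / 11! → 1/495; sum: t=1:−1/1440 = -1/1440; 3j²(5 1 4; -2 0 2) = Δ·Π!·Σ² = 7/165  (sign -1)
B: Δ: 2! 8! 0! / 11! → 1/495; sum: t=2:+1/80640 = 1/80640; 3j²(5 1 4; -5 1 4) = Δ·Π!·Σ² = 1/11  (sign +1)
I_A²/I_B² = (7/165)/(1/11) = 7/15

7/15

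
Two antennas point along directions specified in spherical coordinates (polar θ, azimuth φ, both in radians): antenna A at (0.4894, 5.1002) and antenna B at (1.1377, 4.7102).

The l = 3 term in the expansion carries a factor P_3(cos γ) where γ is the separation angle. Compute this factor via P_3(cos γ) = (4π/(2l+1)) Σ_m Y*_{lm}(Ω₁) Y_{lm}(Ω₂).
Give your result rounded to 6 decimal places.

Addition theorem: P_3(cos γ) = (4π/7) Σ_m Y*_{lm}(Ω₁) Y_{lm}(Ω₂), m = −3…3:
  term(m=-3) = (0.005276, 0.012452)   from Y*(Ω₁)=(-0.039797, 0.017172), Y(Ω₂)=(0.002049, -0.311993)
  term(m=-2) = (0.050076, 0.049538)   from Y*(Ω₁)=(-0.142324, -0.139569), Y(Ω₂)=(-0.353361, -0.001547)
  term(m=-1) = (-0.014240, -0.005853)   from Y*(Ω₁)=(0.166328, -0.407170), Y(Ω₂)=(0.000077, -0.035004)
  term(m=+0) = (-0.097851, 0.000000)   from Y*(Ω₁)=(0.294803, -0.000000), Y(Ω₂)=(-0.331921, 0.000000)
  term(m=+1) = (-0.014240, 0.005853)   from Y*(Ω₁)=(-0.166328, -0.407170), Y(Ω₂)=(-0.000077, -0.035004)
  term(m=+2) = (0.050076, -0.049538)   from Y*(Ω₁)=(-0.142324, 0.139569), Y(Ω₂)=(-0.353361, 0.001547)
  term(m=+3) = (0.005276, -0.012452)   from Y*(Ω₁)=(0.039797, 0.017172), Y(Ω₂)=(-0.002049, -0.311993)
Σ over m = (-0.015627, -0.000000); ×(4π/7) → (-0.028053, -0.000000). Real part: -0.028053

-0.028053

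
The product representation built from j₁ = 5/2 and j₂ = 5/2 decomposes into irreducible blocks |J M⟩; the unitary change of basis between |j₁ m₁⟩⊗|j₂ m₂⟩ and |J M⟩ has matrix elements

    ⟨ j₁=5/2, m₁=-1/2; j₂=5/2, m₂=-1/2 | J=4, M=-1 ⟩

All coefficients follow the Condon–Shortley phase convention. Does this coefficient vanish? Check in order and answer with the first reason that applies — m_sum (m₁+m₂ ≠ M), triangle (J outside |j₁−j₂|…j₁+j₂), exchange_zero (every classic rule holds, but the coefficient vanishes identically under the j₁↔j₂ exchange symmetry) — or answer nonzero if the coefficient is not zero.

m-sum: m₁+m₂ = -1/2+(-1/2) = -1, M = -1  ✓
triangle: |j₁−j₂| = 0 ≤ J = 4 ≤ j₁+j₂ = 5  ✓
exchange: j₁=j₂ and m₁=m₂, and (−1)^(j₁+j₂−J) = (−1)^1 = −1 forces ⟨j₁m₁;j₂m₂|JM⟩ = −⟨j₂m₂;j₁m₁|JM⟩ = −⟨j₁m₁;j₂m₂|JM⟩ ⇒ the coefficient vanishes identically
Racah sum check: Σ_k collapses to 0 ⇒ CG = 0

exchange_zero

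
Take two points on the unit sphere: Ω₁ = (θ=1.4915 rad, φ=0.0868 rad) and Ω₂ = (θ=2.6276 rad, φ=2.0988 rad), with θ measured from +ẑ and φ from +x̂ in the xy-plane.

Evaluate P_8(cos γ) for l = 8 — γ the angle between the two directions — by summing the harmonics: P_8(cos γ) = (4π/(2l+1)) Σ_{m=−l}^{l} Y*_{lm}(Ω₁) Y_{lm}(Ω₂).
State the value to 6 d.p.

-0.205939

Addition theorem: P_8(cos γ) = (4π/17) Σ_m Y*_{lm}(Ω₁) Y_{lm}(Ω₂), m = −8…8:
  m=-8: Y*=+0.386227+0.321635i  Y=-0.000826+0.001554i  product -0.000819+0.000335i
  m=-7: Y*=+0.131163+0.091205i  Y=+0.006564+0.010600i  product -0.000106+0.001989i
  m=-6: Y*=-0.290247-0.166493i  Y=+0.055137-0.001458i  product -0.016246-0.008757i
  m=-5: Y*=-0.167170-0.077479i  Y=+0.081904-0.149366i  product -0.025265+0.018624i
  m=-4: Y*=+0.263682+0.095416i  Y=-0.190011-0.316112i  product -0.019940-0.101483i
  m=-3: Y*=+0.187984+0.050088i  Y=-0.516026+0.006820i  product -0.097346-0.024565i
  m=-2: Y*=-0.252101-0.044210i  Y=-0.159223+0.281481i  product +0.052585-0.063922i
  m=-1: Y*=-0.197879-0.017219i  Y=-0.114502-0.196321i  product +0.019277+0.040819i
  m=+0: Y*=+0.248648-0.000000i  Y=-0.413747+0.000000i  product -0.102877+0.000000i
  m=+1: Y*=+0.197879-0.017219i  Y=+0.114502-0.196321i  product +0.019277-0.040819i
  m=+2: Y*=-0.252101+0.044210i  Y=-0.159223-0.281481i  product +0.052585+0.063922i
  m=+3: Y*=-0.187984+0.050088i  Y=+0.516026+0.006820i  product -0.097346+0.024565i
  m=+4: Y*=+0.263682-0.095416i  Y=-0.190011+0.316112i  product -0.019940+0.101483i
  m=+5: Y*=+0.167170-0.077479i  Y=-0.081904-0.149366i  product -0.025265-0.018624i
  m=+6: Y*=-0.290247+0.166493i  Y=+0.055137+0.001458i  product -0.016246+0.008757i
  m=+7: Y*=-0.131163+0.091205i  Y=-0.006564+0.010600i  product -0.000106-0.001989i
  m=+8: Y*=+0.386227-0.321635i  Y=-0.000826-0.001554i  product -0.000819-0.000335i
Σ over m = -0.278598+0.000000i; ×(4π/17) → -0.205939+0.000000i. Real part: -0.205939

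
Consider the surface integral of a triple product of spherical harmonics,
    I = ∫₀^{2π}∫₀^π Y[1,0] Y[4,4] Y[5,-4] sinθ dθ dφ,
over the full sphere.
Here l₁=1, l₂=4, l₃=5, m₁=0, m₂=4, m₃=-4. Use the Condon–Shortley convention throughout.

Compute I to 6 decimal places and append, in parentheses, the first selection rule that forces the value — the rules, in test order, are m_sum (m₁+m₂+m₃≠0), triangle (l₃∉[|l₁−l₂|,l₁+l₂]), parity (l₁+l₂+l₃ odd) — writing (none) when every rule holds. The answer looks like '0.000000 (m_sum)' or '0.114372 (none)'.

0.147319 (none)

m-sum 0 ✓  L=10 even ✓  3≤5≤5 ✓
Π(2lᵢ+1) = 3×9×11 = 297
triangle coeff Δ(1,4,5) = 1/495
Σ_t [0,0]: t=0:+1/576 = 1/576
(3j)²=5/99 [(1 4 5; 0 0 0)], sign=-1
Σ_t [0,0]: t=0:+1/40320 = 1/40320
(3j)²=1/55 [(1 4 5; 0 4 -4)], sign=-1
⇒ 4πI² = 3/11
I = (+1)√(3/11/(4π)) = 0.14731920
No selection rule forces the value: the integral is nonzero (none).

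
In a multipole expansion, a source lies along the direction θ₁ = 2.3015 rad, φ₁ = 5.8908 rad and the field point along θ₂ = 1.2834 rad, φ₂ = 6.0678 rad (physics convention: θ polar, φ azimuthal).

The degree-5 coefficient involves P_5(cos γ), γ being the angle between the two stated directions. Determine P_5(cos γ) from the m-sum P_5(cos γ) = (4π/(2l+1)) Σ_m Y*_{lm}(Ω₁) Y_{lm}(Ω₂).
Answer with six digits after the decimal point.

0.058461

Addition theorem: P_5(cos γ) = (4π/11) Σ_m Y*_{lm}(Ω₁) Y_{lm}(Ω₂), m = −5…5:
  m=-5: (-0.040528-0.098279i) × (+0.178449+0.331461i) = +0.025343-0.030971i  (running Σ = +0.025343-0.030971i)
  m=-4: (-0.000378+0.301273i) × (+0.229158+0.267011i) = -0.080530+0.068938i  (running Σ = -0.055187+0.037967i)
  m=-3: (+0.164880-0.396997i) × (-0.067444-0.050863i) = -0.031313+0.018389i  (running Σ = -0.086499+0.056356i)
  m=-2: (-0.149236+0.149049i) × (-0.304672-0.140013i) = +0.066337-0.024516i  (running Σ = -0.020163+0.031840i)
  m=-1: (-0.235711+0.097548i) × (+0.003212+0.000703i) = -0.000826+0.000148i  (running Σ = -0.020988+0.031988i)
  m=0: (+0.287246-0.000000i) × (+0.324289+0.000000i) = +0.093151+0.000000i  (running Σ = +0.072162+0.031988i)
  m=1: (+0.235711+0.097548i) × (-0.003212+0.000703i) = -0.000826-0.000148i  (running Σ = +0.071337+0.031840i)
  m=2: (-0.149236-0.149049i) × (-0.304672+0.140013i) = +0.066337+0.024516i  (running Σ = +0.137673+0.056356i)
  m=3: (-0.164880-0.396997i) × (+0.067444-0.050863i) = -0.031313-0.018389i  (running Σ = +0.106361+0.037967i)
  m=4: (-0.000378-0.301273i) × (+0.229158-0.267011i) = -0.080530-0.068938i  (running Σ = +0.025831-0.030971i)
  m=5: (+0.040528-0.098279i) × (-0.178449+0.331461i) = +0.025343+0.030971i  (running Σ = +0.051174+0.000000i)
Σ over m = +0.051174+0.000000i; ×(4π/11) → +0.058461+0.000000i. Real part: 0.058461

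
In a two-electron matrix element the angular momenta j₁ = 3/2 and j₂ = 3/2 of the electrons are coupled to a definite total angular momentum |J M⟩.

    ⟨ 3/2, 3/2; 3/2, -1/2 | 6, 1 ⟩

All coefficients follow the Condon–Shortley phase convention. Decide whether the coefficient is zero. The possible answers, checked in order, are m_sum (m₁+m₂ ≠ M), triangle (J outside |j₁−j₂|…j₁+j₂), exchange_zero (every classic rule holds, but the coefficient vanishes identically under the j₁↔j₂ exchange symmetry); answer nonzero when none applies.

triangle

m-sum: m₁+m₂ = 3/2+(-1/2) = 1, M = 1  ✓
triangle: need |j₁−j₂| ≤ J ≤ j₁+j₂, i.e. J ∈ [0, 3]; J = 6 is outside ✗ ⇒ coefficient is 0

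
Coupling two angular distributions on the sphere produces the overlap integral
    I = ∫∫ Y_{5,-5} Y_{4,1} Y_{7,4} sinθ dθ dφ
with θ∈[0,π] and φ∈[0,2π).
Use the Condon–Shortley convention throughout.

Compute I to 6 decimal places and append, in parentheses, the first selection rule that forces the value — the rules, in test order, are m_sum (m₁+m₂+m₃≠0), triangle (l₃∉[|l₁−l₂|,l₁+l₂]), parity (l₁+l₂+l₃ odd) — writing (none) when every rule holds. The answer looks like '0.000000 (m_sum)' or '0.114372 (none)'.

-0.135388 (none)

Checks pass: Σm=0; 16 even; l₃=7∈[1,9].
(2·5+1)(2·4+1)(2·7+1) = 1485
Δ: 2! 8! 6! / 17! → 1/6126120
sum: t=0:+1/69120 t=1:−1/20736 t=2:+1/69120 = -1/51840
3j²(5 4 7; 0 0 0) = Δ·Π!·Σ² = 280/21879  (sign +1)
sum: t=2:+1/2903040 = 1/2903040
3j²(5 4 7; -5 1 4) = Δ·Π!·Σ² = 75/6188  (sign -1)
combine: 4πI² = 1485·280/21879·75/6188 = 11250/48841
take √, sign -1: I = -0.13538765
No selection rule forces the value: the integral is nonzero (none).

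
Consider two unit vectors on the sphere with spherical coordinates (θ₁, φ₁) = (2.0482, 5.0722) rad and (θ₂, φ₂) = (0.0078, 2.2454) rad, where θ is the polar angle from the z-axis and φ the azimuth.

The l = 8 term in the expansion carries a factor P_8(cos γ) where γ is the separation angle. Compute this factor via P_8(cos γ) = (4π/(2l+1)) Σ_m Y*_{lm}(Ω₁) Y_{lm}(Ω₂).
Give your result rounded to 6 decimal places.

Expand P_8 via completeness: Σ_{m} conj(Y_{8,m}) at Ω₁ times Y_{8,m} at Ω₂ —
  m=-8: (-0.19276 + 0.05192j) × (0.00000 + 0.00000j) = -0.00000 - 0.00000j  (running Σ = -0.00000 - 0.00000j)
  m=-7: (0.24099 + 0.33550j) × (-0.00000 + 0.00000j) = -0.00000 - 0.00000j  (running Σ = -0.00000 - 0.00000j)
  m=-6: (0.22214 - 0.33315j) × (0.00000 - 0.00000j) = -0.00000 - 0.00000j  (running Σ = -0.00000 - 0.00000j)
  m=-5: (-0.03355 - 0.00779j) × (0.00000 + 0.00000j) = -0.00000 - 0.00000j  (running Σ = -0.00000 - 0.00000j)
  m=-4: (-0.04396 - 0.33226j) × (-0.00000 - 0.00000j) = -0.00000 + 0.00000j  (running Σ = -0.00000 + 0.00000j)
  m=-3: (-0.18615 + 0.09962j) × (0.00001 - 0.00000j) = -0.00000 + 0.00000j  (running Σ = -0.00000 + 0.00000j)
  m=-2: (-0.17966 - 0.15746j) × (-0.00014 + 0.00061j) = 0.00012 - 0.00009j  (running Σ = 0.00012 - 0.00009j)
  m=-1: (-0.09299 + 0.24718j) × (-0.02403 - 0.03004j) = 0.00966 - 0.00315j  (running Σ = 0.00978 - 0.00323j)
  m=0: (-0.20335 + 0.00000j) × (1.16183 + 0.00000j) = -0.23626 + 0.00000j  (running Σ = -0.22648 - 0.00323j)
  m=1: (0.09299 + 0.24718j) × (0.02403 - 0.03004j) = 0.00966 + 0.00315j  (running Σ = -0.21682 - 0.00009j)
  m=2: (-0.17966 + 0.15746j) × (-0.00014 - 0.00061j) = 0.00012 + 0.00009j  (running Σ = -0.21670 + 0.00000j)
  m=3: (0.18615 + 0.09962j) × (-0.00001 - 0.00000j) = -0.00000 - 0.00000j  (running Σ = -0.21670 + 0.00000j)
  m=4: (-0.04396 + 0.33226j) × (-0.00000 + 0.00000j) = -0.00000 - 0.00000j  (running Σ = -0.21670 - 0.00000j)
  m=5: (0.03355 - 0.00779j) × (-0.00000 + 0.00000j) = -0.00000 + 0.00000j  (running Σ = -0.21670 - 0.00000j)
  m=6: (0.22214 + 0.33315j) × (0.00000 + 0.00000j) = -0.00000 + 0.00000j  (running Σ = -0.21670 - 0.00000j)
  m=7: (-0.24099 + 0.33550j) × (0.00000 + 0.00000j) = -0.00000 + 0.00000j  (running Σ = -0.21670 - 0.00000j)
  m=8: (-0.19276 - 0.05192j) × (0.00000 - 0.00000j) = -0.00000 + 0.00000j  (running Σ = -0.21670 - 0.00000j)
Total Σ_m = -0.21670 - 0.00000j. Multiply by 0.739198: -0.16019 - 0.00000j. P_8(cos γ) = -0.160186

-0.160186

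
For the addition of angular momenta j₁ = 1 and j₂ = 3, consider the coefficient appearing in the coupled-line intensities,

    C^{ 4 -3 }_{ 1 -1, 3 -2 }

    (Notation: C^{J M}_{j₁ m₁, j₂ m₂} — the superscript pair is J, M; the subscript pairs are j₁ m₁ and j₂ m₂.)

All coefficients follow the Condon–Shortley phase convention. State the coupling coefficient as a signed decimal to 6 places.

j₁+j₂−J=0  J+j₁−j₂=2  J−j₁+j₂=6  j₁+j₂+J+1=9
(j₁±m₁, j₂±m₂, J±M) = (0,2,1,5,1,7)
P² = 43200
sum k=0..0:
  [0] +1/240 = 1/240
S = 1/240
C² = P²·S² = 3/4 ; C = +0.866025

+0.866025  (= +√(3/4))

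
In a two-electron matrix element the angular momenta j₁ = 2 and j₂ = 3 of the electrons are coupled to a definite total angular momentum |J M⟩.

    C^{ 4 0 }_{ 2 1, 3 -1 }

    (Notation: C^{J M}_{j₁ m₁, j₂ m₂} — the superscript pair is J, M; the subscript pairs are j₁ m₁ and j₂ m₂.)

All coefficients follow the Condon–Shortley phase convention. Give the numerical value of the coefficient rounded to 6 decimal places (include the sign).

j₁+j₂−J=1  J+j₁−j₂=3  J−j₁+j₂=5  j₁+j₂+J+1=10
(j₁±m₁, j₂±m₂, J±M) = (3,1,2,4,4,4)
P² = 10368/35
sum k=0..1:
  [0] +1/24 = 1/24
  [1] −1/144 = -1/144
S = 5/144
C² = P²·S² = 5/14 ; C = +0.597614

+0.597614  (= +√(5/14))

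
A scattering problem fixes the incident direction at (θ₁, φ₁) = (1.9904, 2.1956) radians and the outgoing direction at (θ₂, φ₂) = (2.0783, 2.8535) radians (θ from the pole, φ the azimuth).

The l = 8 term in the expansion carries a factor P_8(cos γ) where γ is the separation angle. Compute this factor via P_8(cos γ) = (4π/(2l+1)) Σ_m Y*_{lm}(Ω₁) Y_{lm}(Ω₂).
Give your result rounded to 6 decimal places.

Term-by-term m-sum for l=8 (normalisation 4π/17 = 0.739198):
  term(m=-8) = +0.022898+0.037281i   from Y*(Ω₁)=+0.070368-0.239262i, Y(Ω₂)=-0.117504+0.130263i
  term(m=-7) = -0.018561+0.172658i   from Y*(Ω₁)=+0.419726-0.147889i, Y(Ω₂)=-0.168272+0.352070i
  term(m=-6) = -0.096087+0.100091i   from Y*(Ω₁)=+0.267143+0.185612i, Y(Ω₂)=-0.067010+0.421231i
  term(m=-5) = +0.011621-0.001732i   from Y*(Ω₁)=-0.001888-0.107394i, Y(Ω₂)=+0.014217+0.108463i
  term(m=-4) = -0.093619-0.052366i   from Y*(Ω₁)=+0.287278-0.214955i, Y(Ω₂)=-0.121479-0.273179i
  term(m=-3) = -0.007005-0.016435i   from Y*(Ω₁)=+0.062326+0.019527i, Y(Ω₂)=-0.177582-0.208064i
  term(m=-2) = +0.013966-0.053578i   from Y*(Ω₁)=-0.101206-0.304186i, Y(Ω₂)=+0.144829+0.094100i
  term(m=-1) = +0.032488-0.025105i   from Y*(Ω₁)=+0.077090-0.106893i, Y(Ω₂)=+0.298692+0.088513i
  term(m=+0) = +0.039130+0.000000i   from Y*(Ω₁)=-0.302239-0.000000i, Y(Ω₂)=-0.129466+0.000000i
  term(m=+1) = +0.032488+0.025105i   from Y*(Ω₁)=-0.077090-0.106893i, Y(Ω₂)=-0.298692+0.088513i
  term(m=+2) = +0.013966+0.053578i   from Y*(Ω₁)=-0.101206+0.304186i, Y(Ω₂)=+0.144829-0.094100i
  term(m=+3) = -0.007005+0.016435i   from Y*(Ω₁)=-0.062326+0.019527i, Y(Ω₂)=+0.177582-0.208064i
  term(m=+4) = -0.093619+0.052366i   from Y*(Ω₁)=+0.287278+0.214955i, Y(Ω₂)=-0.121479+0.273179i
  term(m=+5) = +0.011621+0.001732i   from Y*(Ω₁)=+0.001888-0.107394i, Y(Ω₂)=-0.014217+0.108463i
  term(m=+6) = -0.096087-0.100091i   from Y*(Ω₁)=+0.267143-0.185612i, Y(Ω₂)=-0.067010-0.421231i
  term(m=+7) = -0.018561-0.172658i   from Y*(Ω₁)=-0.419726-0.147889i, Y(Ω₂)=+0.168272+0.352070i
  term(m=+8) = +0.022898-0.037281i   from Y*(Ω₁)=+0.070368+0.239262i, Y(Ω₂)=-0.117504-0.130263i
Σ over m = -0.229467+0.000000i; ×(4π/17) → -0.169621+0.000000i. Real part: -0.169621

-0.169621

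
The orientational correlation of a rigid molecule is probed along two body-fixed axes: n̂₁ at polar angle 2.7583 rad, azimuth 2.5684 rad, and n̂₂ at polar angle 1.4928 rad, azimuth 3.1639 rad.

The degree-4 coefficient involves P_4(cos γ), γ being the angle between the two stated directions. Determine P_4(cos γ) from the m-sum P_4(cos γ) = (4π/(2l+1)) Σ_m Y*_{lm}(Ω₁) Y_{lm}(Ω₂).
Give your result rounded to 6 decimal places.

Expand P_4 via completeness: Σ_{m} conj(Y_{4,m}) at Ω₁ times Y_{4,m} at Ω₂ —
  [-4]  conj(Y_{4,-4})(Ω₁) = (-0.005721, -0.006496) ; Y_{4,-4}(Ω₂) = (0.435436, -0.038957) ; Δ = (-0.002744, -0.002606)
  [-3]  conj(Y_{4,-3})(Ω₁) = (-0.009000, -0.060046) ; Y_{4,-3}(Ω₂) = (-0.096424, 0.006463) ; Δ = (0.001256, 0.005732)
  [-2]  conj(Y_{4,-2})(Ω₁) = (0.096733, -0.214070) ; Y_{4,-2}(Ω₂) = (-0.318045, 0.014199) ; Δ = (-0.027726, 0.069458)
  [-1]  conj(Y_{4,-1})(Ω₁) = (0.416475, -0.268827) ; Y_{4,-1}(Ω₂) = (0.108660, -0.002424) ; Δ = (0.044602, -0.030220)
  [+0]  conj(Y_{4,0})(Ω₁) = (0.326907, -0.000000) ; Y_{4,0}(Ω₂) = (0.298226, 0.000000) ; Δ = (0.097492, 0.000000)
  [+1]  conj(Y_{4,1})(Ω₁) = (-0.416475, -0.268827) ; Y_{4,1}(Ω₂) = (-0.108660, -0.002424) ; Δ = (0.044602, 0.030220)
  [+2]  conj(Y_{4,2})(Ω₁) = (0.096733, 0.214070) ; Y_{4,2}(Ω₂) = (-0.318045, -0.014199) ; Δ = (-0.027726, -0.069458)
  [+3]  conj(Y_{4,3})(Ω₁) = (0.009000, -0.060046) ; Y_{4,3}(Ω₂) = (0.096424, 0.006463) ; Δ = (0.001256, -0.005732)
  [+4]  conj(Y_{4,4})(Ω₁) = (-0.005721, 0.006496) ; Y_{4,4}(Ω₂) = (0.435436, 0.038957) ; Δ = (-0.002744, 0.002606)
Total Σ_m = (0.128269, -0.000000). Multiply by 1.396263: (0.179098, -0.000000). P_4(cos γ) = 0.179098

0.179098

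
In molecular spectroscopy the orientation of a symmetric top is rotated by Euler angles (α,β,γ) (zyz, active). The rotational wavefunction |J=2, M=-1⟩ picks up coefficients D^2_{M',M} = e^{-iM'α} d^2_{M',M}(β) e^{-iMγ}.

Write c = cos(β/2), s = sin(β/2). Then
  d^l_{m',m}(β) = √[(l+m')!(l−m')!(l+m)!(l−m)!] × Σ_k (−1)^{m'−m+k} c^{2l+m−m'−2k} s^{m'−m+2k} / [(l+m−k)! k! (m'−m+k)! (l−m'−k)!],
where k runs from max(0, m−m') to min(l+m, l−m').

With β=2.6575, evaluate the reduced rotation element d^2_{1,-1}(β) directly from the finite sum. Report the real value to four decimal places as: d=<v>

d=-0.7259

d^2_{1,-1}(β=2.6575) via the finite sum:
With c≡cos(β/2)=0.239690 and s≡sin(β/2)=0.970850, N=[6·1·1·6]^{1/2}=6.000000
k∈{0,1} keeps every argument non-negative
  k=0: (−1)^2·6.0000/(2)·0.2397^2·0.9708^2 = +0.162452
  k=1: (−1)^3·6.0000/(6)·0.2397^0·0.9708^4 = -0.888398
d^2_{1,-1}(2.6575) = +0.162452 -0.888398 = -0.725947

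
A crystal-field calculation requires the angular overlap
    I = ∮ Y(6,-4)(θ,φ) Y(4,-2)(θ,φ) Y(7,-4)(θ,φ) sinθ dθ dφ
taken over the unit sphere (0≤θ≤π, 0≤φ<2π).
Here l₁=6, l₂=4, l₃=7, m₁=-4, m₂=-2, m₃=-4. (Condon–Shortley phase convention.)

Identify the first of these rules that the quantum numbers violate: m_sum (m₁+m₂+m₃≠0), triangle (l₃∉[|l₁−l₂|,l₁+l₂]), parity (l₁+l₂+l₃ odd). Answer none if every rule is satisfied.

m₁+m₂+m₃ = -4 − 2 − 4 = -10  ✗
triangle: |6−4|=2 ≤ l₃=7 ≤ 6+4=10
parity: l₁+l₂+l₃ = 17 is odd

m_sum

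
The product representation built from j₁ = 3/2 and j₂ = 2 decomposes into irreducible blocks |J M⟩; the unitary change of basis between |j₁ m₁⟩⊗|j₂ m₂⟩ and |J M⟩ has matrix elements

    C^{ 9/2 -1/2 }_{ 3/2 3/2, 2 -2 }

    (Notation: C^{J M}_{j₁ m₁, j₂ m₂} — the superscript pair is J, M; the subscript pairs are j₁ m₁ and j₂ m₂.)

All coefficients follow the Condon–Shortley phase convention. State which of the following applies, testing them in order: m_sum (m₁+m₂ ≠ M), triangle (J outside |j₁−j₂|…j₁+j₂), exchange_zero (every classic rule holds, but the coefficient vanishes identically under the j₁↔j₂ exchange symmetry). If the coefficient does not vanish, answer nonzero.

triangle

m-sum: m₁+m₂ = 3/2+(-2) = -1/2, M = -1/2  ✓
triangle: need |j₁−j₂| ≤ J ≤ j₁+j₂, i.e. J ∈ [1/2, 7/2]; J = 9/2 is outside ✗ ⇒ coefficient is 0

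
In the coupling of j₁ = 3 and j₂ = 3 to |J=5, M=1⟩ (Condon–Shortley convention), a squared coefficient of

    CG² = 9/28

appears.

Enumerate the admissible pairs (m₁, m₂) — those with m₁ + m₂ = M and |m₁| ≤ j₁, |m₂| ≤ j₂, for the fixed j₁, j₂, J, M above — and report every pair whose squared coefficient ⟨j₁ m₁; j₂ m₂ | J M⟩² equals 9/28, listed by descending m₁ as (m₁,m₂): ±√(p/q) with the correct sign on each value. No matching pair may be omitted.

Admissible pairs with m₁+m₂ = M = 1: (-2,3), (-1,2), (0,1), (1,0), (2,-1), (3,-2)
  (m₁,m₂)=(3,-2): CG² = 5/84, CG = +√(5/84)
  (m₁,m₂)=(2,-1): CG² = 9/28, CG = +√(9/28)   ← matches the target
  (m₁,m₂)=(1,0): CG² = 5/42, CG = +√(5/42)
  (m₁,m₂)=(0,1): CG² = 5/42, CG = −√(5/42)
  (m₁,m₂)=(-1,2): CG² = 9/28, CG = −√(9/28)   ← matches the target
  (m₁,m₂)=(-2,3): CG² = 5/84, CG = −√(5/84)
Pairs with CG² = 9/28: (2,-1): +√(9/28); (-1,2): −√(9/28)

(2,-1): +√(9/28); (-1,2): −√(9/28)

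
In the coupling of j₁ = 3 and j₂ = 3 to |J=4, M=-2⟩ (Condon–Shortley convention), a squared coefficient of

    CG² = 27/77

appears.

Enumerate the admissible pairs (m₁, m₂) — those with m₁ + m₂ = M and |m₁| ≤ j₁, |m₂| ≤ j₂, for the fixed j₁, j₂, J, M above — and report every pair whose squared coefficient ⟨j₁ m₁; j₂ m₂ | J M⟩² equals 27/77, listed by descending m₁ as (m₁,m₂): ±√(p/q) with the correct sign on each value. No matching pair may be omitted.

(1,-3): +√(27/77); (-3,1): +√(27/77)

Admissible pairs with m₁+m₂ = M = -2: (-3,1), (-2,0), (-1,-1), (0,-2), (1,-3)
  (m₁,m₂)=(1,-3): CG² = 27/77, CG = +√(27/77)   ← matches the target
  (m₁,m₂)=(0,-2): CG² = 3/154, CG = +√(3/154)
  (m₁,m₂)=(-1,-1): CG² = 20/77, CG = −√(20/77)
  (m₁,m₂)=(-2,0): CG² = 3/154, CG = +√(3/154)
  (m₁,m₂)=(-3,1): CG² = 27/77, CG = +√(27/77)   ← matches the target
Pairs with CG² = 27/77: (1,-3): +√(27/77); (-3,1): +√(27/77)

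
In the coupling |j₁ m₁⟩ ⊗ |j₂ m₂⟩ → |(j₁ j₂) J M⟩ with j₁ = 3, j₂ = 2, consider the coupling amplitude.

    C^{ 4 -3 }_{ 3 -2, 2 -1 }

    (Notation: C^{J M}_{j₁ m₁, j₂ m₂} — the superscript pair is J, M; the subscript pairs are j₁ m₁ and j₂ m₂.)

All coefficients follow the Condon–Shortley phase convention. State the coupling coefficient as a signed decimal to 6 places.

√[9·1!5!3!/10! · 1!5!1!3!1!7!] = √(6480)
  +(−1)^0/∏(0,1,5,1,0,2)! = 1/240  (running 1/240)
  +(−1)^1/∏(1,0,4,0,1,3)! = -1/144  (running -1/360)
⟨..|..⟩ = √(6480)·(-1/360) = -0.223607

-0.223607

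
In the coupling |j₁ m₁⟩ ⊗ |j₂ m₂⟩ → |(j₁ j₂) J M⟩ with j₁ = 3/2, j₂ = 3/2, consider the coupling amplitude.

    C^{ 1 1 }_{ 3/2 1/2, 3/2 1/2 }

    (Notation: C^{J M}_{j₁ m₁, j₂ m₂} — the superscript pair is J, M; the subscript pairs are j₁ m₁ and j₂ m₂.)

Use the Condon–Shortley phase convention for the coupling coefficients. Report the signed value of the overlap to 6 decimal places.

√[3·2!1!1!/5! · 2!1!2!1!2!0!] = √(2/5)
  +(−1)^1/∏(1,1,0,1,1,0)! = -1  (running -1)
⟨..|..⟩ = √(2/5)·(-1) = -0.632456

-0.632456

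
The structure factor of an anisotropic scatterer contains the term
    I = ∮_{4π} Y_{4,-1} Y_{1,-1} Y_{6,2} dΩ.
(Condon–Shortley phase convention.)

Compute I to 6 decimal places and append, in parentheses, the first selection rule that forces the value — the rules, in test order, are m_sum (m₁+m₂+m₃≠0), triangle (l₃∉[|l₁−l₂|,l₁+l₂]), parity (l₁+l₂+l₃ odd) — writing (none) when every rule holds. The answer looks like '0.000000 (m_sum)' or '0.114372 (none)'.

l₃=6 ∉ [3,5] — triangle fails ⇒ I = 0

0.000000 (triangle)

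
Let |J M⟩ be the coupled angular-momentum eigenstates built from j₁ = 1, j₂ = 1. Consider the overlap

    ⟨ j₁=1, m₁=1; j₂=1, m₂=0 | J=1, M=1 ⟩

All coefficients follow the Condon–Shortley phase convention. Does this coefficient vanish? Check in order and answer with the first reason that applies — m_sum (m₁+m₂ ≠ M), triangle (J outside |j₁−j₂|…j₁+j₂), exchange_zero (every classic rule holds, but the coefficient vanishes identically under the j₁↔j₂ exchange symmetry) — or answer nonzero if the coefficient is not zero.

m-sum: m₁+m₂ = 1+0 = 1, M = 1  ✓
triangle: |j₁−j₂| = 0 ≤ J = 1 ≤ j₁+j₂ = 2  ✓
exchange: j₁≠j₂ or m₁≠m₂ — the exchange symmetry imposes no constraint here
value check: CG = +√(1/2) = +0.707107 ≠ 0

nonzero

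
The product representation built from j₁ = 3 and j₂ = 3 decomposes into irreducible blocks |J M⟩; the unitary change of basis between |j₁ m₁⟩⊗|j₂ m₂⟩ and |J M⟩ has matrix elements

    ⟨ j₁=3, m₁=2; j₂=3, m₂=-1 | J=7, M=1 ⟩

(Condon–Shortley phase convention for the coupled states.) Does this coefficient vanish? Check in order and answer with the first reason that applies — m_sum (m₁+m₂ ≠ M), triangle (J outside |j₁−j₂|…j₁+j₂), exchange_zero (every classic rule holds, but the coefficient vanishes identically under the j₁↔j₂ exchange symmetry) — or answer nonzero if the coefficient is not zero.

m-sum: m₁+m₂ = 2+(-1) = 1, M = 1  ✓
triangle: need |j₁−j₂| ≤ J ≤ j₁+j₂, i.e. J ∈ [0, 6]; J = 7 is outside ✗ ⇒ coefficient is 0

triangle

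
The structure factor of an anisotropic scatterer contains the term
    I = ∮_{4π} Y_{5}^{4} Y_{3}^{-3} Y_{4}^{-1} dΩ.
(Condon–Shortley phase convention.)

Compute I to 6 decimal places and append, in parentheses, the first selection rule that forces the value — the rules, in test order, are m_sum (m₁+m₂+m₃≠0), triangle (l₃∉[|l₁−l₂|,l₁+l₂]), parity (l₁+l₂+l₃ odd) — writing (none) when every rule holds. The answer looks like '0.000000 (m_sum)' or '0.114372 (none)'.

Checks pass: Σm=0; 12 even; l₃=4∈[2,8].
(2·5+1)(2·3+1)(2·4+1) = 693
Δ: 4! 6! 2! / 13! → 1/180180
sum: t=1:−1/576 t=2:+1/144 t=3:−1/576 = 1/288
3j²(5 3 4; 0 0 0) = Δ·Π!·Σ² = 20/1001  (sign +1)
sum: t=0:+1/5760 = 1/5760
3j²(5 3 4; 4 -3 -1) = Δ·Π!·Σ² = 9/286  (sign -1)
combine: 4πI² = 693·20/1001·9/286 = 810/1859
take √, sign -1: I = -0.18620781
No selection rule forces the value: the integral is nonzero (none).

-0.186208 (none)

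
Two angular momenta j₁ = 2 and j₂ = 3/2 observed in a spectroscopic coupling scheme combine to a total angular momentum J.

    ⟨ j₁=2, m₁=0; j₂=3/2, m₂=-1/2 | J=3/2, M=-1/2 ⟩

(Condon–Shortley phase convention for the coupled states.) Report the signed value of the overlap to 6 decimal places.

√[4·2!2!1!/6! · 2!2!1!2!1!2!] = √(16/45)
  +(−1)^0/∏(0,2,2,1,0,0)! = 1/4  (running 1/4)
  +(−1)^1/∏(1,1,1,0,1,1)! = -1  (running -3/4)
⟨..|..⟩ = √(16/45)·(-3/4) = -0.447214

−√(1/5) ≈ -0.447214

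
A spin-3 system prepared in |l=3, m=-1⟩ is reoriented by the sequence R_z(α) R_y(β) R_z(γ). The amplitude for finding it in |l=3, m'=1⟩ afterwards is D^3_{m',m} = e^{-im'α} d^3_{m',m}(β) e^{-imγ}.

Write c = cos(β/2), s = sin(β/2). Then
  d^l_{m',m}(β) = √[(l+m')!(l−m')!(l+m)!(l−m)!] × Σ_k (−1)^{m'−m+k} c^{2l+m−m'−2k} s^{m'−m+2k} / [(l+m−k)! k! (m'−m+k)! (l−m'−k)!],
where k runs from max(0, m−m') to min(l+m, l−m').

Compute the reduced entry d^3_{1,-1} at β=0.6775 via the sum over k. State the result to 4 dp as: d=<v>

d^3_{1,-1}(β=0.6775) via the finite sum:
With c≡cos(β/2)=0.943171 and s≡sin(β/2)=0.332308, N=[24·2·2·24]^{1/2}=48.000000
k∈{0,1,2} keeps every argument non-negative
  k=0: (−1)^2·48.0000/(8)·0.9432^4·0.3323^2 = +0.524319
  k=1: (−1)^3·48.0000/(6)·0.9432^2·0.3323^4 = -0.086783
  k=2: (−1)^4·48.0000/(48)·0.9432^0·0.3323^6 = +0.001347
d^3_{1,-1}(0.6775) = +0.524319 -0.086783 +0.001347 = +0.438882

d=0.4389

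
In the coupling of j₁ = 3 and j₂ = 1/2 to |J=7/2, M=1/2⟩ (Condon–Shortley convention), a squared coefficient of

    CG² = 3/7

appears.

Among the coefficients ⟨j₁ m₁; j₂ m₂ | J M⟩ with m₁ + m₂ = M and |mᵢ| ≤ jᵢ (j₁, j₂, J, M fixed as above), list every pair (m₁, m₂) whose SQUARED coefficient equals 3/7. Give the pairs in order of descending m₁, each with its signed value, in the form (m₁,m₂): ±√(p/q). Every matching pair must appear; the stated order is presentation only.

Admissible pairs with m₁+m₂ = M = 1/2: (0,1/2), (1,-1/2)
  (m₁,m₂)=(1,-1/2): CG² = 3/7, CG = +√(3/7)   ← matches the target
  (m₁,m₂)=(0,1/2): CG² = 4/7, CG = +√(4/7)
Pairs with CG² = 3/7: (1,-1/2): +√(3/7)

(1,-1/2): +√(3/7)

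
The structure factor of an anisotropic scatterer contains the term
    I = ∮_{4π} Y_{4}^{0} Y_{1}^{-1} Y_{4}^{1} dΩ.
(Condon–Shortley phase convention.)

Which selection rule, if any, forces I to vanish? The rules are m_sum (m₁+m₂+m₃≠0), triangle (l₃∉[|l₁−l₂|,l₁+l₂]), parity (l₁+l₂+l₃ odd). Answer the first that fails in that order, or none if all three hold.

azimuthal sum: 0 − 1 + 1 = 0  ✓
3 ≤ 4 ≤ 5 (triangle on l)  ✓
L = 4 + 1 + 4 = 9 (odd)  ✗

parity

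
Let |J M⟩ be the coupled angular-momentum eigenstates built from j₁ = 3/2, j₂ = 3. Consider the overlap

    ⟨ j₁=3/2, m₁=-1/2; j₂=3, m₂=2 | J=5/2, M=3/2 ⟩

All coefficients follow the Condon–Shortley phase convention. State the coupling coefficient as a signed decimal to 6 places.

triangle: 2!×1!×4!/8! = 48/40320
(j±m)!: 1!×2!×5!×1!×4!×1! = 5760
prefactor² = (2J+1)×Δ×N² = 288/7
  k=1: −1/(1!×1!×1!×4!×0!×0!) = -1/24
  k=2: +1/(2!×0!×0!×3!×1!×1!) = 1/12
Σ = 1/24  ⇒  CG² = 288/7×(1/24)² = 1/14
CG = +√(1/14) = +0.267261

+√(1/14) ≈ +0.267261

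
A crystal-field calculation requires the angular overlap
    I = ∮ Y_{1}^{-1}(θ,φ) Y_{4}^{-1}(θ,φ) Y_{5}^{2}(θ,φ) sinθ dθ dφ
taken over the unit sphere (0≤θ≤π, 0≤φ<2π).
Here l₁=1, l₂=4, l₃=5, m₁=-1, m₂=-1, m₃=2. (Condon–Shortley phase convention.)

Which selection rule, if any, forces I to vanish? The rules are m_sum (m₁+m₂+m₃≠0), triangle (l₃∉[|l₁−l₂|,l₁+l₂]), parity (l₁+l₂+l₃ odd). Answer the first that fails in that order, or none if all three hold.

none

m₁+m₂+m₃ = -1 − 1 + 2 = 0  ✓
triangle: |1−4|=3 ≤ l₃=5 ≤ 1+4=5  ✓
parity: l₁+l₂+l₃ = 10 is even  ✓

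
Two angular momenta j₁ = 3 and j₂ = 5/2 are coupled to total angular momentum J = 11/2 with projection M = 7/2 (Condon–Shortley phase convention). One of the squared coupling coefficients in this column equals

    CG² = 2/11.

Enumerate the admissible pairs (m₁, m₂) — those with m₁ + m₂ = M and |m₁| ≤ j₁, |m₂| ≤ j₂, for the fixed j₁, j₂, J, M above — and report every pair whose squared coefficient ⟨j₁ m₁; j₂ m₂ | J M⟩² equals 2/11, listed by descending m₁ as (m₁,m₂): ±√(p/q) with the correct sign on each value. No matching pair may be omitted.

Admissible pairs with m₁+m₂ = M = 7/2: (1,5/2), (2,3/2), (3,1/2)
  (m₁,m₂)=(3,1/2): CG² = 2/11, CG = +√(2/11)   ← matches the target
  (m₁,m₂)=(2,3/2): CG² = 6/11, CG = +√(6/11)
  (m₁,m₂)=(1,5/2): CG² = 3/11, CG = +√(3/11)
Pairs with CG² = 2/11: (3,1/2): +√(2/11)

(3,1/2): +√(2/11)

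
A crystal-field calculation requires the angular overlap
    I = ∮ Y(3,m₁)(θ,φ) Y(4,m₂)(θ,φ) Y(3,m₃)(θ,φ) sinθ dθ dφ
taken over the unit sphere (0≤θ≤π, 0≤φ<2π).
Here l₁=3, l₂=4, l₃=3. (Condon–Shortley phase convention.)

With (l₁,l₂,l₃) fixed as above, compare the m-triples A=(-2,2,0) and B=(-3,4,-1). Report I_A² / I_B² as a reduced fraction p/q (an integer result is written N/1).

1/14

l's match ⇒ only the (l;m) 3-j factors differ between A and B.
A: triangle coeff Δ(3,4,3) = 1/34650; Σ_t [3,4]: t=3:−1/72 t=4:+1/96 = -1/288; (3j)²=1/462 [(3 4 3; -2 2 0)], sign=+1
B: triangle coeff Δ(3,4,3) = 1/34650; Σ_t [4,4]: t=4:+1/1152 = 1/1152; (3j)²=1/33 [(3 4 3; -3 4 -1)], sign=+1
I_A²/I_B² = (1/462)/(1/33) = 1/14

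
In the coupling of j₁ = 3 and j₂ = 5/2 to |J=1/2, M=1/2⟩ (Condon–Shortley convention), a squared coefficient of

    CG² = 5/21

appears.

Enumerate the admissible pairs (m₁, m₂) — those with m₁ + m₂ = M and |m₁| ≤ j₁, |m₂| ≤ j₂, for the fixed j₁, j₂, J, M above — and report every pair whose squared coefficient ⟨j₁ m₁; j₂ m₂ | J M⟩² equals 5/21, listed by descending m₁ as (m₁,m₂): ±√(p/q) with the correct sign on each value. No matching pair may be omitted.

(2,-3/2): −√(5/21)

Admissible pairs with m₁+m₂ = M = 1/2: (-2,5/2), (-1,3/2), (0,1/2), (1,-1/2), (2,-3/2), (3,-5/2)
  (m₁,m₂)=(3,-5/2): CG² = 2/7, CG = +√(2/7)
  (m₁,m₂)=(2,-3/2): CG² = 5/21, CG = −√(5/21)   ← matches the target
  (m₁,m₂)=(1,-1/2): CG² = 4/21, CG = +√(4/21)
  (m₁,m₂)=(0,1/2): CG² = 1/7, CG = −√(1/7)
  (m₁,m₂)=(-1,3/2): CG² = 2/21, CG = +√(2/21)
  (m₁,m₂)=(-2,5/2): CG² = 1/21, CG = −√(1/21)
Pairs with CG² = 5/21: (2,-3/2): −√(5/21)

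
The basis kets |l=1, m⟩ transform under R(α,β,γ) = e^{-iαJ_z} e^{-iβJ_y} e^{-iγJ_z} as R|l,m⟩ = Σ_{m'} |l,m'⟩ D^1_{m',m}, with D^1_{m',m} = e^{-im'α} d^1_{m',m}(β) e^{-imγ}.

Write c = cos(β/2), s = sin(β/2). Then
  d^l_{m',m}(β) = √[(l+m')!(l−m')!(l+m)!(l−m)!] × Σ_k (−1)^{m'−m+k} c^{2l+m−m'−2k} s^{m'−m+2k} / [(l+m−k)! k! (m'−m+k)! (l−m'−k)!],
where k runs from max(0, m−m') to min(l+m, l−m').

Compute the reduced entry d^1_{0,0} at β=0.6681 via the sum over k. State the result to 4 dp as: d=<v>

d=0.7850

d^1_{0,0}(β=0.6681) via the finite sum:
With c≡cos(β/2)=0.944722 and s≡sin(β/2)=0.327872, N=[1·1·1·1]^{1/2}=1.000000
Admissible k: 0..1 (factorial args all ≥0)
  k=0: (−1)^0·1.0000/(1)·0.9447^2·0.3279^0 = +0.892500
  k=1: (−1)^1·1.0000/(1)·0.9447^0·0.3279^2 = -0.107500
d^1_{0,0}(0.6681) = +0.892500 -0.107500 = +0.785000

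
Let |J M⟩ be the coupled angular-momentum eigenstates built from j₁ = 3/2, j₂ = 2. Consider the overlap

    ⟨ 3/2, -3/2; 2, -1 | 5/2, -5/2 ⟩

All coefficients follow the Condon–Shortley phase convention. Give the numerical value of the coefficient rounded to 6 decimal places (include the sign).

triangle: 1!*2!*3!/7! = 12/5040
(j±m)!: 0!*3!*1!*3!*0!*5! = 4320
prefactor² = (2J+1)*Δ*N² = 432/7
  k=1: −1/(1!*0!*2!*0!*0!*3!) = -1/12
Σ = -1/12  ⇒  CG² = 432/7*(-1/12)² = 3/7
CG = −√(3/7) = -0.654654

−√(3/7) = -0.654654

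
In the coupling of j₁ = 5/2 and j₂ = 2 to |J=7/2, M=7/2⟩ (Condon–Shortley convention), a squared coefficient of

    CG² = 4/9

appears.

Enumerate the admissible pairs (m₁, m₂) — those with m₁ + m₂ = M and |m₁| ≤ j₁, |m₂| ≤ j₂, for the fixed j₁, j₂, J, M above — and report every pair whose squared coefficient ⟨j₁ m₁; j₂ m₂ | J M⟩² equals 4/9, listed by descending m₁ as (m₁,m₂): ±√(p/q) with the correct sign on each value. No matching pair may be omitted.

Admissible pairs with m₁+m₂ = M = 7/2: (3/2,2), (5/2,1)
  (m₁,m₂)=(5/2,1): CG² = 5/9, CG = +√(5/9)
  (m₁,m₂)=(3/2,2): CG² = 4/9, CG = −√(4/9)   ← matches the target
Pairs with CG² = 4/9: (3/2,2): −√(4/9)

(3/2,2): −√(4/9)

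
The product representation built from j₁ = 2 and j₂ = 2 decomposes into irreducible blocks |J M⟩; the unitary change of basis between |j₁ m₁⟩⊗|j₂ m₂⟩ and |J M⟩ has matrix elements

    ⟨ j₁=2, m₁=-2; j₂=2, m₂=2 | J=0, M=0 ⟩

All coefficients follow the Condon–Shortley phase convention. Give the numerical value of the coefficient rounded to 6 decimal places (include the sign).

+0.447214

j₁+j₂−J=4  J+j₁−j₂=0  J−j₁+j₂=0  j₁+j₂+J+1=5
(j₁±m₁, j₂±m₂, J±M) = (0,4,4,0,0,0)
P² = 576/5
sum k=4..4:
  [4] +1/24 = 1/24
S = 1/24
C² = P²·S² = 1/5 ; C = +0.447214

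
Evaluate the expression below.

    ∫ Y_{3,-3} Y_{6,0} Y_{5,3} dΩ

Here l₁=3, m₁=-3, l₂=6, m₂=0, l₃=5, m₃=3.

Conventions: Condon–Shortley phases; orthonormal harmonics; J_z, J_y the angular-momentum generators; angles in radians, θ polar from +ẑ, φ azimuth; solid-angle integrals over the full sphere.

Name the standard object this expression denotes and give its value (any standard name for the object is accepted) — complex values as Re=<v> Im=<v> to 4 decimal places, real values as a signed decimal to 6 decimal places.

This is a Gaunt coefficient — the integral of a triple product of spherical harmonics over the sphere.
m-sum 0 ✓  L=14 even ✓  3≤5≤9 ✓
Π(2lᵢ+1) = 7×13×11 = 1001
triangle coeff Δ(3,6,5) = 1/675675
Σ_t [1,3]: t=1:−1/8640 t=2:+1/2304 t=3:−1/8640 = 7/34560
(3j)²=7/429 [(3 6 5; 0 0 0)], sign=-1
Σ_t [4,4]: t=4:+1/69120 = 1/69120
(3j)²=4/429 [(3 6 5; -3 0 3)], sign=+1
⇒ 4πI² = 196/1287
I = (-1)√(196/1287/(4π)) = -0.11008644

Gaunt coefficient, -0.110086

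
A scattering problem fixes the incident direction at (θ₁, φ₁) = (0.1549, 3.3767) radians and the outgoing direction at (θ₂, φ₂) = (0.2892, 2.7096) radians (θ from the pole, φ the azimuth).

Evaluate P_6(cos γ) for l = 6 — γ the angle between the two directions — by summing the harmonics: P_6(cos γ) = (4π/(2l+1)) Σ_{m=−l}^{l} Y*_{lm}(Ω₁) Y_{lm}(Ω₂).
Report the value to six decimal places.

Summing Y*_{l m}(θ₁,φ₁)·Y_{l m}(θ₂,φ₂) over m ∈ [−6, 6]; prefactor 4π/(2·6+1) = 0.966644:
  m=-6: Y*=(0.000001, 0.000006)  Y=(-0.000222, 0.000136)  product (-0.000000, -0.000000)
  m=-5: Y*=(-0.000056, -0.000133)  Y=(0.001681, -0.002516)  product (-0.000000, -0.000000)
  m=-4: Y*=(0.001160, 0.001590)  Y=(-0.003364, 0.021224)  product (-0.000038, 0.000019)
  m=-3: Y*=(-0.013925, -0.011856)  Y=(-0.027923, -0.099033)  product (-0.000785, 0.001710)
  m=-2: Y*=(0.102810, 0.052252)  Y=(0.211836, 0.248052)  product (0.008818, 0.036571)
  m=-1: Y*=(-0.437382, -0.104769)  Y=(-0.541022, -0.249430)  product (0.210500, 0.165778)
  m=+0: Y*=(0.776319, -0.000000)  Y=(0.299570, 0.000000)  product (0.232562, 0.000000)
  m=+1: Y*=(0.437382, -0.104769)  Y=(0.541022, -0.249430)  product (0.210500, -0.165778)
  m=+2: Y*=(0.102810, -0.052252)  Y=(0.211836, -0.248052)  product (0.008818, -0.036571)
  m=+3: Y*=(0.013925, -0.011856)  Y=(0.027923, -0.099033)  product (-0.000785, -0.001710)
  m=+4: Y*=(0.001160, -0.001590)  Y=(-0.003364, -0.021224)  product (-0.000038, -0.000019)
  m=+5: Y*=(0.000056, -0.000133)  Y=(-0.001681, -0.002516)  product (-0.000000, 0.000000)
  m=+6: Y*=(0.000001, -0.000006)  Y=(-0.000222, -0.000136)  product (-0.000000, 0.000000)
Accumulated sum (0.669552, 0.000000); after 4π/(2l+1) scaling, (0.647218, 0.000000) ⇒ P_6 = 0.647218

0.647218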